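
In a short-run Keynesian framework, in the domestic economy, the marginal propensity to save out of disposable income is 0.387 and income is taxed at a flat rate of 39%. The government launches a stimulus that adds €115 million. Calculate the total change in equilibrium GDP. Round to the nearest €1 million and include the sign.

MPC = 1 − MPS = 1 − 0.387 = 0.613.
Government-spending multiplier = 1/(1 − c(1−t)) = 1/(1 − 0.613×0.61) = 1/0.62607 ≈ 1.597.
ΔY = k × ΔG = (+€115 million) / 0.62607 ≈ +€184 million.

+€184 million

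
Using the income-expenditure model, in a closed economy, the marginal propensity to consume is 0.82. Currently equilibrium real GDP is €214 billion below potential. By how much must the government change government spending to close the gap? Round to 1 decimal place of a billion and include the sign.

+€38.5 billion

Spending multiplier = 1/(1 − MPC) = 1/(1 − 0.82) = 1/0.18 ≈ 5.556.
Need ΔY = +€214 billion, so ΔG = ΔY/k = (+€214 billion) × 0.18 ≈ +€38.5 billion.
The government should increase government spending by €38.5 billion.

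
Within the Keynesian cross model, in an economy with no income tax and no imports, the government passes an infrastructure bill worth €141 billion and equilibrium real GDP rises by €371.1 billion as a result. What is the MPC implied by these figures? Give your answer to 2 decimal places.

Implied spending multiplier k = ΔY/ΔG = 371.1/141 ≈ 2.6319.
Since k = 1/(1 − MPC), MPC = 1 − 1/k = 1 − ΔG/ΔY = 1 − 141/371.1 ≈ 0.62.

0.62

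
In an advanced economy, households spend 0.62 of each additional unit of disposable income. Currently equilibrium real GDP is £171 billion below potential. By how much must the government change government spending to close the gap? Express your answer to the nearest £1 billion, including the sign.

+£65 billion

Spending multiplier = 1/(1 − MPC) = 1/(1 − 0.62) = 1/0.38 ≈ 2.632.
Need ΔY = +£171 billion, so ΔG = ΔY/k = (+£171 billion) × 0.38 ≈ +£65 billion.
The government should increase government spending by £65 billion.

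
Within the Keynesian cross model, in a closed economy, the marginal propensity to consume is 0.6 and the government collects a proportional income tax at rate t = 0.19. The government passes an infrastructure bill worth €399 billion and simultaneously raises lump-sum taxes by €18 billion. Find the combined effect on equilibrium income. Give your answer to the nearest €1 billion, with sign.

+€755 billion

Expenditure multiplier = 1/(1 − c(1−t)) = 1/(1 − 0.6×0.81) = 1/0.514 ≈ 1.946.
ΔG contributes k·ΔG = (+€399 billion) / 0.514 ≈ +€776.3 billion.
ΔT of +€18 billion changes first-round spending by −c·ΔT = −€10.8 billion, contributing k·(−c·ΔT) = (−€10.8 billion) / 0.514 ≈ −€21 billion.
Net ΔY = k(ΔG − c·ΔT) = (+€388.2 billion) / 0.514 ≈ +€755 billion.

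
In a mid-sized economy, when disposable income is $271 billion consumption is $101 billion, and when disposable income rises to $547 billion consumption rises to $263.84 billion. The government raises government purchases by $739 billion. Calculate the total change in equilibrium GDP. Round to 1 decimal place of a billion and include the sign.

MPC = ΔC/ΔYd = (263.84 − 101)/(547 − 271) = 162.84/276 = 0.59.
Expenditure multiplier = 1/(1 − MPC) = 1/(1 − 0.59) = 1/0.41 ≈ 2.439.
ΔY = k × ΔG = (+$739 billion) / 0.41 ≈ +$1,802.4 billion.

+$1,802.4 billion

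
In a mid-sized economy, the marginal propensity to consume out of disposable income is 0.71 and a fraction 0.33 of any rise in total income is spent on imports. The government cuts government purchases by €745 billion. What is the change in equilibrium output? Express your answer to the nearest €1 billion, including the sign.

Government-spending multiplier = 1/(1 − c + m) = 1/(1 − 0.71 + 0.33) = 1/0.62 ≈ 1.613.
ΔY = k × ΔG = (−€745 billion) / 0.62 ≈ −€1,202 billion.

−€1,202 billion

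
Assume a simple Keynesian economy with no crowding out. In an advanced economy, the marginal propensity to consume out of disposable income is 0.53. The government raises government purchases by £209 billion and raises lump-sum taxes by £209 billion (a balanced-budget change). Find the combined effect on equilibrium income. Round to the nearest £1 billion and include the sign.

+£209 billion

Expenditure multiplier = 1/(1 − MPC) = 1/(1 − 0.53) = 1/0.47 ≈ 2.128.
ΔG contributes k·ΔG = (+£209 billion) / 0.47 ≈ +£444.7 billion.
ΔT of +£209 billion changes first-round spending by −c·ΔT = −£110.77 billion, contributing k·(−c·ΔT) = (−£110.77 billion) / 0.47 ≈ −£235.7 billion.
With ΔG = ΔT and no other leakages, the balanced-budget multiplier is 1, so ΔY = ΔG = +£209 billion.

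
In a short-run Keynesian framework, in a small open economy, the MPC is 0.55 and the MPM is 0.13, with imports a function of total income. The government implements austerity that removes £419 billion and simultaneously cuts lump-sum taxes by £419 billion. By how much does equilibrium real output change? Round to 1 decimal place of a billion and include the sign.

−£325.1 billion

Expenditure multiplier = 1/(1 − c + m) = 1/(1 − 0.55 + 0.13) = 1/0.58 ≈ 1.724.
ΔG contributes k·ΔG = (−£419 billion) / 0.58 ≈ −£722.4 billion.
ΔT of −£419 billion changes first-round spending by −c·ΔT = +£230.45 billion, contributing k·(−c·ΔT) = (+£230.45 billion) / 0.58 ≈ +£397.3 billion.
Net ΔY = k(ΔG − c·ΔT) = (−£188.55 billion) / 0.58 ≈ −£325.1 billion.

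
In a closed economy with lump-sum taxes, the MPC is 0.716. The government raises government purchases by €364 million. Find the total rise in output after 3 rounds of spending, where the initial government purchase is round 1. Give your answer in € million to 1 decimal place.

€811.2 million

Round 1 adds ΔG = €364 million; each later round is MPC = 0.716 times the previous.
After 3 rounds: 364 + 260.624 + 186.606784 = ΔG·(1 − c^3)/(1 − c) = 364 × (1 − 0.367061696)/0.284 ≈ €811.2 million.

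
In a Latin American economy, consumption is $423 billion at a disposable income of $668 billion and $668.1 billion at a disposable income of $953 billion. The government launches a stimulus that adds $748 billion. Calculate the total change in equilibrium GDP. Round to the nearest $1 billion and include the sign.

MPC = ΔC/ΔYd = (668.1 − 423)/(953 − 668) = 245.1/285 = 0.86.
Expenditure multiplier = 1/(1 − MPC) = 1/(1 − 0.86) = 1/0.14 ≈ 7.143.
ΔY = k × ΔG = (+$748 billion) / 0.14 ≈ +$5,343 billion.

+$5,343 billion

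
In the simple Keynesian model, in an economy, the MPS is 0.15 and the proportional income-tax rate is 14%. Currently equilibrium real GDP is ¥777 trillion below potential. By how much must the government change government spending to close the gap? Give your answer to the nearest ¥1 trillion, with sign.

+¥209 trillion

MPC = 1 − MPS = 1 − 0.15 = 0.85.
Spending multiplier = 1/(1 − c(1−t)) = 1/(1 − 0.85×0.86) = 1/0.269 ≈ 3.717.
Need ΔY = +¥777 trillion, so ΔG = ΔY/k = (+¥777 trillion) × 0.269 ≈ +¥209 trillion.
The government should increase government spending by ¥209 trillion.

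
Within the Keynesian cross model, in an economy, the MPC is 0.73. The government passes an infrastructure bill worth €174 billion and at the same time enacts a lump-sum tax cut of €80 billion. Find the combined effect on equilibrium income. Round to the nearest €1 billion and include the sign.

+€861 billion

Expenditure multiplier = 1/(1 − MPC) = 1/(1 − 0.73) = 1/0.27 ≈ 3.704.
ΔG contributes k·ΔG = (+€174 billion) / 0.27 ≈ +€644.4 billion.
ΔT of −€80 billion changes first-round spending by −c·ΔT = +€58.4 billion, contributing k·(−c·ΔT) = (+€58.4 billion) / 0.27 ≈ +€216.3 billion.
Net ΔY = k(ΔG − c·ΔT) = (+€232.4 billion) / 0.27 ≈ +€861 billion.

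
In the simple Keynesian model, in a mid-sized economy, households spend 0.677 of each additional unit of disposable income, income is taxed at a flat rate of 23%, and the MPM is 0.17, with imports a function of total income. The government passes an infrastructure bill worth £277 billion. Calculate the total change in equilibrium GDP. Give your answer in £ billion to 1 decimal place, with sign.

+£427.0 billion

Expenditure multiplier = 1/(1 − c(1−t) + m) = 1/(1 − 0.677×0.77 + 0.17) = 1/0.64871 ≈ 1.542.
ΔY = k × ΔG = (+£277 billion) / 0.64871 ≈ +£427 billion.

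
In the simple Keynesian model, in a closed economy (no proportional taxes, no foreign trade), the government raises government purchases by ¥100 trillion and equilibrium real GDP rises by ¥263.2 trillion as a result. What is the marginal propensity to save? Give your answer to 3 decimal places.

0.380

Implied spending multiplier k = ΔY/ΔG = 263.2/100 = 2.632.
Since k = 1/(1 − MPC), MPC = 1 − 1/k = 1 − ΔG/ΔY = 1 − 100/263.2 ≈ 0.620.
MPS = 1 − MPC = 0.380.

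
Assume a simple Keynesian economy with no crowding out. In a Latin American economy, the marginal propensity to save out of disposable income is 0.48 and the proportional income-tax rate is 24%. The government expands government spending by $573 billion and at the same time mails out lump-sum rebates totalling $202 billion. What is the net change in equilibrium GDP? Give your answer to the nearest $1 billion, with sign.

MPC = 1 − MPS = 1 − 0.48 = 0.52.
Expenditure multiplier = 1/(1 − c(1−t)) = 1/(1 − 0.52×0.76) = 1/0.6048 ≈ 1.653.
ΔG contributes k·ΔG = (+$573 billion) / 0.6048 ≈ +$947.4 billion.
ΔT of −$202 billion changes first-round spending by −c·ΔT = +$105.04 billion, contributing k·(−c·ΔT) = (+$105.04 billion) / 0.6048 ≈ +$173.7 billion.
Net ΔY = k(ΔG − c·ΔT) = (+$678.04 billion) / 0.6048 ≈ +$1,121 billion.

+$1,121 billion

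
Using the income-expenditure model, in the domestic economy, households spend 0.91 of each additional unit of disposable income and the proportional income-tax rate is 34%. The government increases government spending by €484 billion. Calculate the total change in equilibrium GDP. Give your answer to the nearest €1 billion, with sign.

+€1,212 billion

Spending multiplier = 1/(1 − c(1−t)) = 1/(1 − 0.91×0.66) = 1/0.3994 ≈ 2.504.
ΔY = k × ΔG = (+€484 billion) / 0.3994 ≈ +€1,212 billion.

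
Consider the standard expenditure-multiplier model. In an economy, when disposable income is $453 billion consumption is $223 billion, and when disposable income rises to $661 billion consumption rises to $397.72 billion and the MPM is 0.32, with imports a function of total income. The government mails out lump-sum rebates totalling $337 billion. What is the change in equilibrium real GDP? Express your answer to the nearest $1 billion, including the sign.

MPC = ΔC/ΔYd = (397.72 − 223)/(661 − 453) = 174.72/208 = 0.84.
A lump-sum tax change of −$337 billion shifts disposable income by +$337 billion; first-round consumption changes by −c × ΔT = −0.84 × (−$337 billion) = +$283.08 billion.
Expenditure multiplier = 1/(1 − c + m) = 1/(1 − 0.84 + 0.32) = 1/0.48 ≈ 2.083.
The tax multiplier is −c × k = −1.75, so ΔY = k × (−c·ΔT) = (+$283.08 billion) / 0.48 ≈ +$590 billion.

+$590 billion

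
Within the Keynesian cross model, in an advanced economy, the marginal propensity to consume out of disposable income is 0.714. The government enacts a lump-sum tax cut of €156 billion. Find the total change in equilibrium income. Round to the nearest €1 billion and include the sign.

+€389 billion

A lump-sum tax change of −€156 billion shifts disposable income by +€156 billion; first-round consumption changes by −c × ΔT = −0.714 × (−€156 billion) = +€111.384 billion.
Expenditure multiplier = 1/(1 − MPC) = 1/(1 − 0.714) = 1/0.286 ≈ 3.497.
The tax multiplier is −c × k ≈ −2.497, so ΔY = k × (−c·ΔT) = (+€111.384 billion) / 0.286 ≈ +€389 billion.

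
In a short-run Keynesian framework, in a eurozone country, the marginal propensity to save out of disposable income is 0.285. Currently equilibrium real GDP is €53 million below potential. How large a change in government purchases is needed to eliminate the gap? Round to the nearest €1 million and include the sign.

MPC = 1 − MPS = 1 − 0.285 = 0.715.
Spending multiplier = 1/(1 − MPC) = 1/(1 − 0.715) = 1/0.285 ≈ 3.509.
Need ΔY = +€53 million, so ΔG = ΔY/k = (+€53 million) × 0.285 ≈ +€15 million.
The government should increase government purchases by €15 million.

+€15 million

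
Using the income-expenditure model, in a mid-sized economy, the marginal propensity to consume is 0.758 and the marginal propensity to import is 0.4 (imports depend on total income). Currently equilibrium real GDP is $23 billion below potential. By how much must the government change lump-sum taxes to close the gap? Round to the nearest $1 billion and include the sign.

−$19 billion

Spending multiplier = 1/(1 − c + m) = 1/(1 − 0.758 + 0.4) = 1/0.642 ≈ 1.558.
Tax multiplier = −c·k = −0.758/0.642 ≈ −1.181. Need ΔY = +$23 billion, so ΔT = ΔY/(−c·k) = −(+$23 billion) × 0.642 / 0.758 ≈ −$19 billion.
The government should cut lump-sum taxes by $19 billion.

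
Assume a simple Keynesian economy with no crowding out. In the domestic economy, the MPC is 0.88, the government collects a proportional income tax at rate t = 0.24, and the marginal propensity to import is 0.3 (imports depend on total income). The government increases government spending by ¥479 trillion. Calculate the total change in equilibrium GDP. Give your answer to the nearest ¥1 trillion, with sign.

+¥759 trillion

Government-spending multiplier = 1/(1 − c(1−t) + m) = 1/(1 − 0.88×0.76 + 0.3) = 1/0.6312 ≈ 1.584.
ΔY = k × ΔG = (+¥479 trillion) / 0.6312 ≈ +¥759 trillion.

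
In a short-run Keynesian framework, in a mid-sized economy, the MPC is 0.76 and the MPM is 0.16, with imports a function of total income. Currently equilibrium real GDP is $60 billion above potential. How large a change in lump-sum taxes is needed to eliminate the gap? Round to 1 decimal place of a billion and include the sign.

+$31.6 billion

Spending multiplier = 1/(1 − c + m) = 1/(1 − 0.76 + 0.16) = 1/0.4 = 2.5.
Tax multiplier = −c·k = −0.76/0.4 = −1.9. Need ΔY = −$60 billion, so ΔT = ΔY/(−c·k) = −(−$60 billion) × 0.4 / 0.76 ≈ +$31.6 billion.
The government should raise lump-sum taxes by $31.6 billion.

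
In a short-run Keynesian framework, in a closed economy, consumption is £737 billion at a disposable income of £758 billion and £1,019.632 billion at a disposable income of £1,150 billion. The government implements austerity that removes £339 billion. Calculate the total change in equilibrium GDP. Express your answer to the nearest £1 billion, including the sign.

MPC = ΔC/ΔYd = (1,019.632 − 737)/(1,150 − 758) = 282.632/392 = 0.721.
Expenditure multiplier = 1/(1 − MPC) = 1/(1 − 0.721) = 1/0.279 ≈ 3.584.
ΔY = k × ΔG = (−£339 billion) / 0.279 ≈ −£1,215 billion.

−£1,215 billion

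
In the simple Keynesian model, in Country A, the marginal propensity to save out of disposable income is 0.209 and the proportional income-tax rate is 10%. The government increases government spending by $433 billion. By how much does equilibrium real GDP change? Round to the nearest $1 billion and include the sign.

+$1,503 billion

MPC = 1 − MPS = 1 − 0.209 = 0.791.
Government-spending multiplier = 1/(1 − c(1−t)) = 1/(1 − 0.791×0.9) = 1/0.2881 ≈ 3.471.
ΔY = k × ΔG = (+$433 billion) / 0.2881 ≈ +$1,503 billion.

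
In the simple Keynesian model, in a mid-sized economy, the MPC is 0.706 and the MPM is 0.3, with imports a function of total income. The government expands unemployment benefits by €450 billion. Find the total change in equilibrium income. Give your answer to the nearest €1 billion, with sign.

+€535 billion

The transfer change shifts disposable income by +€450 billion, so first-round consumption changes by c·ΔTR = 0.706 × (+€450 billion) = +€317.7 billion.
Expenditure multiplier = 1/(1 − c + m) = 1/(1 − 0.706 + 0.3) = 1/0.594 ≈ 1.684.
The transfer multiplier is c × k ≈ 1.189, so ΔY = k × (c·ΔTR) = (+€317.7 billion) / 0.594 ≈ +€535 billion.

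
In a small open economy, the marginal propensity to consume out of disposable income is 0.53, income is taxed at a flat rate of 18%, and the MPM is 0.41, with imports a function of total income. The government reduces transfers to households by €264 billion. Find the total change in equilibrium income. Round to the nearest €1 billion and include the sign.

The transfer change shifts disposable income by −€264 billion, so first-round consumption changes by c·ΔTR = 0.53 × (−€264 billion) = −€139.92 billion.
Expenditure multiplier = 1/(1 − c(1−t) + m) = 1/(1 − 0.53×0.82 + 0.41) = 1/0.9754 ≈ 1.025.
The transfer multiplier is c × k ≈ 0.543, so ΔY = k × (c·ΔTR) = (−€139.92 billion) / 0.9754 ≈ −€143 billion.

−€143 billion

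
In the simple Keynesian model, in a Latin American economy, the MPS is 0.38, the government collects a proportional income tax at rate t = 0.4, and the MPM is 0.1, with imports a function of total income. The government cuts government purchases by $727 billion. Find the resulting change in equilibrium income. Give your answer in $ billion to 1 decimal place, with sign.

MPC = 1 − MPS = 1 − 0.38 = 0.62.
Spending multiplier = 1/(1 − c(1−t) + m) = 1/(1 − 0.62×0.6 + 0.1) = 1/0.728 ≈ 1.374.
ΔY = k × ΔG = (−$727 billion) / 0.728 ≈ −$998.6 billion.

−$998.6 billion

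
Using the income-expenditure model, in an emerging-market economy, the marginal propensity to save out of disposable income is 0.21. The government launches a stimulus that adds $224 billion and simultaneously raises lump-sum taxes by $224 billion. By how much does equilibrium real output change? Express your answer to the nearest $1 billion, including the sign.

+$224 billion

MPC = 1 − MPS = 1 − 0.21 = 0.79.
Expenditure multiplier = 1/(1 − MPC) = 1/(1 − 0.79) = 1/0.21 ≈ 4.762.
ΔG contributes k·ΔG = (+$224 billion) / 0.21 ≈ +$1,066.7 billion.
ΔT of +$224 billion changes first-round spending by −c·ΔT = −$176.96 billion, contributing k·(−c·ΔT) = (−$176.96 billion) / 0.21 ≈ −$842.7 billion.
With ΔG = ΔT and no other leakages, the balanced-budget multiplier is 1, so ΔY = ΔG = +$224 billion.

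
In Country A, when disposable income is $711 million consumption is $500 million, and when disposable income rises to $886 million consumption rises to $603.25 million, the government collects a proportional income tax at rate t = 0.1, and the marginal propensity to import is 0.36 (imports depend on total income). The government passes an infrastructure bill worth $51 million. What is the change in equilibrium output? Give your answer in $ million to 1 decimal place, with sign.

+$61.5 million

MPC = ΔC/ΔYd = (603.25 − 500)/(886 − 711) = 103.25/175 = 0.59.
Government-spending multiplier = 1/(1 − c(1−t) + m) = 1/(1 − 0.59×0.9 + 0.36) = 1/0.829 ≈ 1.206.
ΔY = k × ΔG = (+$51 million) / 0.829 ≈ +$61.5 million.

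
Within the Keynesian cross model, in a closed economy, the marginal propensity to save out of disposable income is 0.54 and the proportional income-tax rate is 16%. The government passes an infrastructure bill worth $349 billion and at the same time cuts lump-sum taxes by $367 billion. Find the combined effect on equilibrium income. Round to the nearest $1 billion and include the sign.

+$844 billion

MPC = 1 − MPS = 1 − 0.54 = 0.46.
Expenditure multiplier = 1/(1 − c(1−t)) = 1/(1 − 0.46×0.84) = 1/0.6136 ≈ 1.63.
ΔG contributes k·ΔG = (+$349 billion) / 0.6136 ≈ +$568.8 billion.
ΔT of −$367 billion changes first-round spending by −c·ΔT = +$168.82 billion, contributing k·(−c·ΔT) = (+$168.82 billion) / 0.6136 ≈ +$275.1 billion.
Net ΔY = k(ΔG − c·ΔT) = (+$517.82 billion) / 0.6136 ≈ +$844 billion.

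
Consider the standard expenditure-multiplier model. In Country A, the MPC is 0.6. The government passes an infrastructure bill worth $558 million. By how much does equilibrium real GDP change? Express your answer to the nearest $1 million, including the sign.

+$1,395 million

Expenditure multiplier = 1/(1 − MPC) = 1/(1 − 0.6) = 1/0.4 = 2.5.
ΔY = k × ΔG = (+$558 million) / 0.4 = +$1,395 million.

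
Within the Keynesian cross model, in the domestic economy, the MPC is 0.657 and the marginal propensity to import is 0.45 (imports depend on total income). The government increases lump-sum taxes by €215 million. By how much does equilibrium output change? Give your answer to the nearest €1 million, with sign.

A lump-sum tax change of +€215 million shifts disposable income by −€215 million; first-round consumption changes by −c × ΔT = −0.657 × (+€215 million) = −€141.255 million.
Expenditure multiplier = 1/(1 − c + m) = 1/(1 − 0.657 + 0.45) = 1/0.793 ≈ 1.261.
The tax multiplier is −c × k ≈ −0.828, so ΔY = k × (−c·ΔT) = (−€141.255 million) / 0.793 ≈ −€178 million.

−€178 million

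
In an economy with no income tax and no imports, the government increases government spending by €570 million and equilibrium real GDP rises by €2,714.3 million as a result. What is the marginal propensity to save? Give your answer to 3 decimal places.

Implied spending multiplier k = ΔY/ΔG = 2,714.3/570 ≈ 4.7619.
Since k = 1/(1 − MPC), MPC = 1 − 1/k = 1 − ΔG/ΔY = 1 − 570/2,714.3 ≈ 0.790.
MPS = 1 − MPC = 0.210.

0.210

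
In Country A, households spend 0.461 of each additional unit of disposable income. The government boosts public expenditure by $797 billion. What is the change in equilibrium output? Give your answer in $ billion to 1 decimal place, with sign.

+$1,478.7 billion

Government-spending multiplier = 1/(1 − MPC) = 1/(1 − 0.461) = 1/0.539 ≈ 1.855.
ΔY = k × ΔG = (+$797 billion) / 0.539 ≈ +$1,478.7 billion.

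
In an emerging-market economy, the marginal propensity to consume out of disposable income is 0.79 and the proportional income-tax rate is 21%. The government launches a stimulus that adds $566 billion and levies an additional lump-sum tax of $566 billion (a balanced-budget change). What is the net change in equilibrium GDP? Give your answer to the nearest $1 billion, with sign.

Expenditure multiplier = 1/(1 − c(1−t)) = 1/(1 − 0.79×0.79) = 1/0.3759 ≈ 2.66.
ΔG contributes k·ΔG = (+$566 billion) / 0.3759 ≈ +$1,505.7 billion.
ΔT of +$566 billion changes first-round spending by −c·ΔT = −$447.14 billion, contributing k·(−c·ΔT) = (−$447.14 billion) / 0.3759 ≈ −$1,189.5 billion.
Net ΔY = k(ΔG − c·ΔT) = (+$118.86 billion) / 0.3759 ≈ +$316 billion.

+$316 billion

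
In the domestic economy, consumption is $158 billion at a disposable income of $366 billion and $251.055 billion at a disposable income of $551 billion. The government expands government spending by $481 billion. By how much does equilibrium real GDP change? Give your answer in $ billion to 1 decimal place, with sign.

+$967.8 billion

MPC = ΔC/ΔYd = (251.055 − 158)/(551 − 366) = 93.055/185 = 0.503.
Expenditure multiplier = 1/(1 − MPC) = 1/(1 − 0.503) = 1/0.497 ≈ 2.012.
ΔY = k × ΔG = (+$481 billion) / 0.497 ≈ +$967.8 billion.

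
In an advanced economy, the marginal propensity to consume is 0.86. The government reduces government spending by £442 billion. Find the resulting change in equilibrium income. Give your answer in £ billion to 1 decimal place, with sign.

−£3,157.1 billion

Government-spending multiplier = 1/(1 − MPC) = 1/(1 − 0.86) = 1/0.14 ≈ 7.143.
ΔY = k × ΔG = (−£442 billion) / 0.14 ≈ −£3,157.1 billion.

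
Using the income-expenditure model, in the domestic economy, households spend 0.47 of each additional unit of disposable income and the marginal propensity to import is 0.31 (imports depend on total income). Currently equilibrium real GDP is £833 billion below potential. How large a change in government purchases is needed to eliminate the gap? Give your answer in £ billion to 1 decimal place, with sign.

Spending multiplier = 1/(1 − c + m) = 1/(1 − 0.47 + 0.31) = 1/0.84 ≈ 1.19.
Need ΔY = +£833 billion, so ΔG = ΔY/k = (+£833 billion) × 0.84 ≈ +£699.7 billion.
The government should increase government purchases by £699.7 billion.

+£699.7 billion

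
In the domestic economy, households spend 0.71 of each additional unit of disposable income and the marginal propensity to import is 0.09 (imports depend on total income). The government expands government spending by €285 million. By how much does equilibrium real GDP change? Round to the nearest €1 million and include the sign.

Government-spending multiplier = 1/(1 − c + m) = 1/(1 − 0.71 + 0.09) = 1/0.38 ≈ 2.632.
ΔY = k × ΔG = (+€285 million) / 0.38 = +€750 million.

+€750 million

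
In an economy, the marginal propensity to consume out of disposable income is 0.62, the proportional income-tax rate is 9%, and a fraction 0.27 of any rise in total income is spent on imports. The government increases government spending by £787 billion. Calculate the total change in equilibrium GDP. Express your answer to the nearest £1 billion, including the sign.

+£1,115 billion

Government-spending multiplier = 1/(1 − c(1−t) + m) = 1/(1 − 0.62×0.91 + 0.27) = 1/0.7058 ≈ 1.417.
ΔY = k × ΔG = (+£787 billion) / 0.7058 ≈ +£1,115 billion.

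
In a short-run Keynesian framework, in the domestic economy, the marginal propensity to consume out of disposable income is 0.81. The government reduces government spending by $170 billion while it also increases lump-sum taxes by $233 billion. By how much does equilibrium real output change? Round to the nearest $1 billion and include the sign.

−$1,888 billion

Expenditure multiplier = 1/(1 − MPC) = 1/(1 − 0.81) = 1/0.19 ≈ 5.263.
ΔG contributes k·ΔG = (−$170 billion) / 0.19 ≈ −$894.7 billion.
ΔT of +$233 billion changes first-round spending by −c·ΔT = −$188.73 billion, contributing k·(−c·ΔT) = (−$188.73 billion) / 0.19 ≈ −$993.3 billion.
Net ΔY = k(ΔG − c·ΔT) = (−$358.73 billion) / 0.19 ≈ −$1,888 billion.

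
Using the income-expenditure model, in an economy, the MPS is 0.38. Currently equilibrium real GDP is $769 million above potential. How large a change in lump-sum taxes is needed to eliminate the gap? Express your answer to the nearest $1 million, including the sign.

+$471 million

MPC = 1 − MPS = 1 − 0.38 = 0.62.
Spending multiplier = 1/(1 − MPC) = 1/(1 − 0.62) = 1/0.38 ≈ 2.632.
Tax multiplier = −c·k = −0.62/0.38 ≈ −1.632. Need ΔY = −$769 million, so ΔT = ΔY/(−c·k) = −(−$769 million) × 0.38 / 0.62 ≈ +$471 million.
The government should raise lump-sum taxes by $471 million.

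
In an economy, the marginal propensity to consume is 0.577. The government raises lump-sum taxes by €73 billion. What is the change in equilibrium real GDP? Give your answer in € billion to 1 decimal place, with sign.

A lump-sum tax change of +€73 billion shifts disposable income by −€73 billion; first-round consumption changes by −c × ΔT = −0.577 × (+€73 billion) = −€42.121 billion.
Expenditure multiplier = 1/(1 − MPC) = 1/(1 − 0.577) = 1/0.423 ≈ 2.364.
The tax multiplier is −c × k ≈ −1.364, so ΔY = k × (−c·ΔT) = (−€42.121 billion) / 0.423 ≈ −€99.6 billion.

−€99.6 billion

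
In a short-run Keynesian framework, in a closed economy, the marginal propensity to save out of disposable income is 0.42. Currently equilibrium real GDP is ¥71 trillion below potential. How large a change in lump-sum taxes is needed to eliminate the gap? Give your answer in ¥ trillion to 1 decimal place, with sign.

−¥51.4 trillion

MPC = 1 − MPS = 1 − 0.42 = 0.58.
Spending multiplier = 1/(1 − MPC) = 1/(1 − 0.58) = 1/0.42 ≈ 2.381.
Tax multiplier = −c·k = −0.58/0.42 ≈ −1.381. Need ΔY = +¥71 trillion, so ΔT = ΔY/(−c·k) = −(+¥71 trillion) × 0.42 / 0.58 ≈ −¥51.4 trillion.
The government should cut lump-sum taxes by ¥51.4 trillion.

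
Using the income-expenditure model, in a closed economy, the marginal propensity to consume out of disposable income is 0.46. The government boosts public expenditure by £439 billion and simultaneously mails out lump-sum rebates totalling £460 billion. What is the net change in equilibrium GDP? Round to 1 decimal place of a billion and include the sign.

Expenditure multiplier = 1/(1 − MPC) = 1/(1 − 0.46) = 1/0.54 ≈ 1.852.
ΔG contributes k·ΔG = (+£439 billion) / 0.54 ≈ +£813 billion.
ΔT of −£460 billion changes first-round spending by −c·ΔT = +£211.6 billion, contributing k·(−c·ΔT) = (+£211.6 billion) / 0.54 ≈ +£391.9 billion.
Net ΔY = k(ΔG − c·ΔT) = (+£650.6 billion) / 0.54 ≈ +£1,204.8 billion.

+£1,204.8 billion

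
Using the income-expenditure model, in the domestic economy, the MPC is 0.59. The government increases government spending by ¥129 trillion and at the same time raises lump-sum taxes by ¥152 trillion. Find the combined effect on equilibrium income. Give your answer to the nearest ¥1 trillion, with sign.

Expenditure multiplier = 1/(1 − MPC) = 1/(1 − 0.59) = 1/0.41 ≈ 2.439.
ΔG contributes k·ΔG = (+¥129 trillion) / 0.41 ≈ +¥314.6 trillion.
ΔT of +¥152 trillion changes first-round spending by −c·ΔT = −¥89.68 trillion, contributing k·(−c·ΔT) = (−¥89.68 trillion) / 0.41 ≈ −¥218.7 trillion.
Net ΔY = k(ΔG − c·ΔT) = (+¥39.32 trillion) / 0.41 ≈ +¥96 trillion.

+¥96 trillion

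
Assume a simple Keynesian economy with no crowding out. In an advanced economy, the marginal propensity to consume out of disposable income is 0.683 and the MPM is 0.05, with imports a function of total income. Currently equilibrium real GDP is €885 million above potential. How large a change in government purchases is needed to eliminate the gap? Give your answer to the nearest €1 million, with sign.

Spending multiplier = 1/(1 − c + m) = 1/(1 − 0.683 + 0.05) = 1/0.367 ≈ 2.725.
Need ΔY = −€885 million, so ΔG = ΔY/k = (−€885 million) × 0.367 ≈ −€325 million.
The government should cut government purchases by €325 million.

−€325 million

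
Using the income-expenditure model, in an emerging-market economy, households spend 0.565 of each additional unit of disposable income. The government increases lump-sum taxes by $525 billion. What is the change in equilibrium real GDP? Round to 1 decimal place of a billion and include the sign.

−$681.9 billion

A lump-sum tax change of +$525 billion shifts disposable income by −$525 billion; first-round consumption changes by −c × ΔT = −0.565 × (+$525 billion) = −$296.625 billion.
Expenditure multiplier = 1/(1 − MPC) = 1/(1 − 0.565) = 1/0.435 ≈ 2.299.
The tax multiplier is −c × k ≈ −1.299, so ΔY = k × (−c·ΔT) = (−$296.625 billion) / 0.435 ≈ −$681.9 billion.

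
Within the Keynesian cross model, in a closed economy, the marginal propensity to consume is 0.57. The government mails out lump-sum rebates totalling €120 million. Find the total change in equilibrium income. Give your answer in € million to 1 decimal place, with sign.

+€159.1 million

A lump-sum tax change of −€120 million shifts disposable income by +€120 million; first-round consumption changes by −c × ΔT = −0.57 × (−€120 million) = +€68.4 million.
Expenditure multiplier = 1/(1 − MPC) = 1/(1 − 0.57) = 1/0.43 ≈ 2.326.
The tax multiplier is −c × k ≈ −1.326, so ΔY = k × (−c·ΔT) = (+€68.4 million) / 0.43 ≈ +€159.1 million.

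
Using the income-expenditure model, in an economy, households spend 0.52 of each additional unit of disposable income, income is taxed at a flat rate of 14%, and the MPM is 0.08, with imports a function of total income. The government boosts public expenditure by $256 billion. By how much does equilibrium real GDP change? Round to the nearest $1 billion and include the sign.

+$405 billion

Government-spending multiplier = 1/(1 − c(1−t) + m) = 1/(1 − 0.52×0.86 + 0.08) = 1/0.6328 ≈ 1.58.
ΔY = k × ΔG = (+$256 billion) / 0.6328 ≈ +$405 billion.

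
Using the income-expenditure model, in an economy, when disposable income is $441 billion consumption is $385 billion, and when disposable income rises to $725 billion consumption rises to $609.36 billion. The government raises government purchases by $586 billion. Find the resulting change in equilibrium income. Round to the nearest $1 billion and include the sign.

+$2,790 billion

MPC = ΔC/ΔYd = (609.36 − 385)/(725 − 441) = 224.36/284 = 0.79.
Expenditure multiplier = 1/(1 − MPC) = 1/(1 − 0.79) = 1/0.21 ≈ 4.762.
ΔY = k × ΔG = (+$586 billion) / 0.21 ≈ +$2,790 billion.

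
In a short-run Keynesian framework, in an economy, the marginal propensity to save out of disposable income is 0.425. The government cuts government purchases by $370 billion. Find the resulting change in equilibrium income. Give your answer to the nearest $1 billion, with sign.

MPC = 1 − MPS = 1 − 0.425 = 0.575.
Spending multiplier = 1/(1 − MPC) = 1/(1 − 0.575) = 1/0.425 ≈ 2.353.
ΔY = k × ΔG = (−$370 billion) / 0.425 ≈ −$871 billion.

−$871 billion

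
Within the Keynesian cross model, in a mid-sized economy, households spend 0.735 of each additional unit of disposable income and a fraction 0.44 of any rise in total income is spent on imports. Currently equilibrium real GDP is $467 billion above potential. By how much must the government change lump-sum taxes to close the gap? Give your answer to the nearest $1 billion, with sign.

Spending multiplier = 1/(1 − c + m) = 1/(1 − 0.735 + 0.44) = 1/0.705 ≈ 1.418.
Tax multiplier = −c·k = −0.735/0.705 ≈ −1.043. Need ΔY = −$467 billion, so ΔT = ΔY/(−c·k) = −(−$467 billion) × 0.705 / 0.735 ≈ +$448 billion.
The government should raise lump-sum taxes by $448 billion.

+$448 billion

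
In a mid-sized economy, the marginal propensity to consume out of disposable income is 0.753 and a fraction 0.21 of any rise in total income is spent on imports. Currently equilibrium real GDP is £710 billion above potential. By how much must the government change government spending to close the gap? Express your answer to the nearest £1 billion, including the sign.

Spending multiplier = 1/(1 − c + m) = 1/(1 − 0.753 + 0.21) = 1/0.457 ≈ 2.188.
Need ΔY = −£710 billion, so ΔG = ΔY/k = (−£710 billion) × 0.457 ≈ −£324 billion.
The government should cut government spending by £324 billion.

−£324 billion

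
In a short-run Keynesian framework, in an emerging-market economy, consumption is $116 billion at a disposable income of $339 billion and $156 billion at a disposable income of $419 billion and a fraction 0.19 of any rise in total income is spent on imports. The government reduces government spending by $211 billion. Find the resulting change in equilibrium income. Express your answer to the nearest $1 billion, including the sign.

−$306 billion

MPC = ΔC/ΔYd = (156 − 116)/(419 − 339) = 40/80 = 0.5.
Government-spending multiplier = 1/(1 − c + m) = 1/(1 − 0.5 + 0.19) = 1/0.69 ≈ 1.449.
ΔY = k × ΔG = (−$211 billion) / 0.69 ≈ −$306 billion.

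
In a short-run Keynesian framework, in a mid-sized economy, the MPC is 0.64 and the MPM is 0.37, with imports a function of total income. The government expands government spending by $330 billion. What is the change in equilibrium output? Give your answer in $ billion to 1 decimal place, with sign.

+$452.1 billion

Expenditure multiplier = 1/(1 − c + m) = 1/(1 − 0.64 + 0.37) = 1/0.73 ≈ 1.37.
ΔY = k × ΔG = (+$330 billion) / 0.73 ≈ +$452.1 billion.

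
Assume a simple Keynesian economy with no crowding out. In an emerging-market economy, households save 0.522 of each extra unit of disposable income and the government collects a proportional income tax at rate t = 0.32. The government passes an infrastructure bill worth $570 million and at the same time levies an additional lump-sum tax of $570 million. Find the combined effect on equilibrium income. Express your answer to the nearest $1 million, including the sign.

MPC = 1 − MPS = 1 − 0.522 = 0.478.
Expenditure multiplier = 1/(1 − c(1−t)) = 1/(1 − 0.478×0.68) = 1/0.67496 ≈ 1.482.
ΔG contributes k·ΔG = (+$570 million) / 0.67496 ≈ +$844.5 million.
ΔT of +$570 million changes first-round spending by −c·ΔT = −$272.46 million, contributing k·(−c·ΔT) = (−$272.46 million) / 0.67496 ≈ −$403.7 million.
Net ΔY = k(ΔG − c·ΔT) = (+$297.54 million) / 0.67496 ≈ +$441 million.

+$441 million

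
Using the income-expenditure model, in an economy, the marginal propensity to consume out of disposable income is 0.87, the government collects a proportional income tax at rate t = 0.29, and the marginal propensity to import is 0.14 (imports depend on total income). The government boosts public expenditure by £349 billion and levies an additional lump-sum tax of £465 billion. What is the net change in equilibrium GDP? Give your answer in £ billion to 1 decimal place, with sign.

Expenditure multiplier = 1/(1 − c(1−t) + m) = 1/(1 − 0.87×0.71 + 0.14) = 1/0.5223 ≈ 1.915.
ΔG contributes k·ΔG = (+£349 billion) / 0.5223 ≈ +£668.2 billion.
ΔT of +£465 billion changes first-round spending by −c·ΔT = −£404.55 billion, contributing k·(−c·ΔT) = (−£404.55 billion) / 0.5223 ≈ −£774.6 billion.
Net ΔY = k(ΔG − c·ΔT) = (−£55.55 billion) / 0.5223 ≈ −£106.4 billion.

−£106.4 billion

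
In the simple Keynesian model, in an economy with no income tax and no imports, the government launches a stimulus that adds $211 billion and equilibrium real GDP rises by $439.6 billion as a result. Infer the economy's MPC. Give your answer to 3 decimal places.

0.520

Implied spending multiplier k = ΔY/ΔG = 439.6/211 ≈ 2.0834.
Since k = 1/(1 − MPC), MPC = 1 − 1/k = 1 − ΔG/ΔY = 1 − 211/439.6 ≈ 0.520.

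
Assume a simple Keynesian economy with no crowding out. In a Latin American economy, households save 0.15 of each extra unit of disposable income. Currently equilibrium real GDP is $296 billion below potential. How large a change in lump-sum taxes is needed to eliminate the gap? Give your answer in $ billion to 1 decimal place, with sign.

−$52.2 billion

MPC = 1 − MPS = 1 − 0.15 = 0.85.
Spending multiplier = 1/(1 − MPC) = 1/(1 − 0.85) = 1/0.15 ≈ 6.667.
Tax multiplier = −c·k = −0.85/0.15 ≈ −5.667. Need ΔY = +$296 billion, so ΔT = ΔY/(−c·k) = −(+$296 billion) × 0.15 / 0.85 ≈ −$52.2 billion.
The government should cut lump-sum taxes by $52.2 billion.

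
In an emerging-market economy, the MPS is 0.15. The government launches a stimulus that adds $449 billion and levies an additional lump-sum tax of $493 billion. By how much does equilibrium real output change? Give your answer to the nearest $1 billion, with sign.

MPC = 1 − MPS = 1 − 0.15 = 0.85.
Expenditure multiplier = 1/(1 − MPC) = 1/(1 − 0.85) = 1/0.15 ≈ 6.667.
ΔG contributes k·ΔG = (+$449 billion) / 0.15 ≈ +$2,993.3 billion.
ΔT of +$493 billion changes first-round spending by −c·ΔT = −$419.05 billion, contributing k·(−c·ΔT) = (−$419.05 billion) / 0.15 ≈ −$2,793.7 billion.
Net ΔY = k(ΔG − c·ΔT) = (+$29.95 billion) / 0.15 ≈ +$200 billion.

+$200 billion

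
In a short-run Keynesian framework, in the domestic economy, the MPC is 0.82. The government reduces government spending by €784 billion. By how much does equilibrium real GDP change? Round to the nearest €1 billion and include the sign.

−€4,356 billion

Expenditure multiplier = 1/(1 − MPC) = 1/(1 − 0.82) = 1/0.18 ≈ 5.556.
ΔY = k × ΔG = (−€784 billion) / 0.18 ≈ −€4,356 billion.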